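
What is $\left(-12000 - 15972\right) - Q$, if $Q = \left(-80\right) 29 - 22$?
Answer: $-25630$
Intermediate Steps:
$Q = -2342$ ($Q = -2320 - 22 = -2342$)
$\left(-12000 - 15972\right) - Q = \left(-12000 - 15972\right) - -2342 = -27972 + 2342 = -25630$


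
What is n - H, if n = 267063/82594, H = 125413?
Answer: -10358094259/82594 ≈ -1.2541e+5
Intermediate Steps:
n = 267063/82594 (n = 267063*(1/82594) = 267063/82594 ≈ 3.2334)
n - H = 267063/82594 - 1*125413 = 267063/82594 - 125413 = -10358094259/82594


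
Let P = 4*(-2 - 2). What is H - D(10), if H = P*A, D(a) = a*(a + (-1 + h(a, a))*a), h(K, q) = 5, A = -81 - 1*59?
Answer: 1740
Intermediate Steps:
P = -16 (P = 4*(-4) = -16)
A = -140 (A = -81 - 59 = -140)
D(a) = 5*a² (D(a) = a*(a + (-1 + 5)*a) = a*(a + 4*a) = a*(5*a) = 5*a²)
H = 2240 (H = -16*(-140) = 2240)
H - D(10) = 2240 - 5*10² = 2240 - 5*100 = 2240 - 1*500 = 2240 - 500 = 1740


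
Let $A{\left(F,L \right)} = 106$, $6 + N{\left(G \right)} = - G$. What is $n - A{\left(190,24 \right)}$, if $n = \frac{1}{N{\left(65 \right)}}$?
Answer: $- \frac{7527}{71} \approx -106.01$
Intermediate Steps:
$N{\left(G \right)} = -6 - G$
$n = - \frac{1}{71}$ ($n = \frac{1}{-6 - 65} = \frac{1}{-71} = - \frac{1}{71} \approx -0.014085$)
$n - A{\left(190,24 \right)} = - \frac{1}{71} - 106 = - \frac{7527}{71}$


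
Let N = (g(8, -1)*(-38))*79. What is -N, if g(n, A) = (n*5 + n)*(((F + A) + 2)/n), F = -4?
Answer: -54036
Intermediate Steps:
g(n, A) = -12 + 6*A (g(n, A) = (n*5 + n)*(((-4 + A) + 2)/n) = (5*n + n)*((-2 + A)/n) = (6*n)*((-2 + A)/n) = -12 + 6*A)
N = 54036 (N = ((-12 + 6*(-1))*(-38))*79 = ((-12 - 6)*(-38))*79 = -18*(-38)*79 = 684*79 = 54036)
-N = -1*54036 = -54036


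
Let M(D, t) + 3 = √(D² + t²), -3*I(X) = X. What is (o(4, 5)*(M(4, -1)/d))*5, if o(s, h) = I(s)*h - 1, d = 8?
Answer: 115/8 - 115*√17/24 ≈ -5.3815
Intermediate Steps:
I(X) = -X/3
o(s, h) = -1 - h*s/3 (o(s, h) = (-s/3)*h - 1 = -h*s/3 - 1 = -1 - h*s/3)
M(D, t) = -3 + √(D² + t²)
(o(4, 5)*(M(4, -1)/d))*5 = ((-1 - ⅓*5*4)*((-3 + √(4² + (-1)²))/8))*5 = ((-1 - 20/3)*((-3 + √(16 + 1))*(⅛)))*5 = -23*(-3 + √17)/(3*8)*5 = -23*(-3/8 + √17/8)/3*5 = (23/8 - 23*√17/24)*5 = 115/8 - 115*√17/24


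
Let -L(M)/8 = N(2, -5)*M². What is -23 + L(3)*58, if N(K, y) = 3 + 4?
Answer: -29255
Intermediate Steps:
N(K, y) = 7
L(M) = -56*M²
-23 + L(3)*58 = -23 - 56*3²*58 = -23 - 56*9*58 = -23 - 504*58 = -23 - 29232 = -29255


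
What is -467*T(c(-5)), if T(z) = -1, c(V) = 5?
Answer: 467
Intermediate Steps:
-467*T(c(-5)) = -467*(-1) = 467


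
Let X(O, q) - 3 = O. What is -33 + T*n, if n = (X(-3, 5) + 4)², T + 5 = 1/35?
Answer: -3939/35 ≈ -112.54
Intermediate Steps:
T = -174/35 (T = -5 + 1/35 = -174/35 ≈ -4.9714)
X(O, q) = 3 + O
n = 16 (n = ((3 - 3) + 4)² = (0 + 4)² = 4² = 16)
-33 + T*n = -33 - 174/35*16 = -33 - 2784/35 = -3939/35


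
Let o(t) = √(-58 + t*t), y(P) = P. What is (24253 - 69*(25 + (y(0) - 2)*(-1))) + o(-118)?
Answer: 22390 + √13866 ≈ 22508.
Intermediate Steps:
o(t) = √(-58 + t²)
(24253 - 69*(25 + (y(0) - 2)*(-1))) + o(-118) = (24253 - 69*(25 + (0 - 2)*(-1))) + √(-58 + (-118)²) = (24253 - 69*(25 - 2*(-1))) + √(-58 + 13924) = (24253 - 69*(25 + 2)) + √13866 = (24253 - 69*27) + √13866 = (24253 - 1863) + √13866 = 22390 + √13866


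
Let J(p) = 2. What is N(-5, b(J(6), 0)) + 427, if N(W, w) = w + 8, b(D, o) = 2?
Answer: 437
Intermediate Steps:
N(W, w) = 8 + w
N(-5, b(J(6), 0)) + 427 = (8 + 2) + 427 = 10 + 427 = 437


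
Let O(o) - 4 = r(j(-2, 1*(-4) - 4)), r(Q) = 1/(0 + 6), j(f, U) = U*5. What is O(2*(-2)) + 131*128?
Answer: 100633/6 ≈ 16772.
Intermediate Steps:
j(f, U) = 5*U
r(Q) = ⅙ (r(Q) = 1/6 = ⅙)
O(o) = 25/6 (O(o) = 4 + ⅙ = 25/6)
O(2*(-2)) + 131*128 = 25/6 + 131*128 = 25/6 + 16768 = 100633/6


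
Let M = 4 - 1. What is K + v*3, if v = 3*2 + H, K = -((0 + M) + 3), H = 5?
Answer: 27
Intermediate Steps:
M = 3
K = -6 (K = -((0 + 3) + 3) = -(3 + 3) = -1*6 = -6)
v = 11 (v = 3*2 + 5 = 6 + 5 = 11)
K + v*3 = -6 + 11*3 = -6 + 33 = 27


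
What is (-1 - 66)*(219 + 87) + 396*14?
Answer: -14958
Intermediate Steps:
(-1 - 66)*(219 + 87) + 396*14 = -67*306 + 5544 = -20502 + 5544 = -14958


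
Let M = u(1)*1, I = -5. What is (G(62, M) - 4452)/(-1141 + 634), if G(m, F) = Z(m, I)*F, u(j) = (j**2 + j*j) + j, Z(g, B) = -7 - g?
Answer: 1553/169 ≈ 9.1893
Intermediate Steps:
u(j) = j + 2*j**2 (u(j) = (j**2 + j**2) + j = 2*j**2 + j = j + 2*j**2)
M = 3 (M = (1*(1 + 2*1))*1 = (1*(1 + 2))*1 = (1*3)*1 = 3*1 = 3)
G(m, F) = F*(-7 - m) (G(m, F) = (-7 - m)*F = F*(-7 - m))
(G(62, M) - 4452)/(-1141 + 634) = (-1*3*(7 + 62) - 4452)/(-1141 + 634) = (-1*3*69 - 4452)/(-507) = (-207 - 4452)*(-1/507) = -4659*(-1/507) = 1553/169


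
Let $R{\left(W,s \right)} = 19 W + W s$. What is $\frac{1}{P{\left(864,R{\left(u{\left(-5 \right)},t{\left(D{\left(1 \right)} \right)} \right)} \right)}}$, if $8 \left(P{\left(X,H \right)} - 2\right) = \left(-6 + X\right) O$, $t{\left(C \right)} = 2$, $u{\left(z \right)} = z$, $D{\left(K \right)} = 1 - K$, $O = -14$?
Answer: $- \frac{2}{2999} \approx -0.00066689$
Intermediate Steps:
$P{\left(X,H \right)} = \frac{25}{2} - \frac{7 X}{4}$ ($P{\left(X,H \right)} = 2 + \frac{\left(-6 + X\right) \left(-14\right)}{8} = 2 + \frac{84 - 14 X}{8} = 2 - \left(- \frac{21}{2} + \frac{7 X}{4}\right) = \frac{25}{2} - \frac{7 X}{4}$)
$\frac{1}{P{\left(864,R{\left(u{\left(-5 \right)},t{\left(D{\left(1 \right)} \right)} \right)} \right)}} = \frac{1}{\frac{25}{2} - 1512} = \frac{1}{- \frac{2999}{2}} = - \frac{2}{2999}$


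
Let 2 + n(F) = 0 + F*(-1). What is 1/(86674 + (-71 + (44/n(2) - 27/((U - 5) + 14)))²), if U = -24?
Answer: 25/2327651 ≈ 1.0740e-5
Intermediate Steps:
n(F) = -2 - F (n(F) = -2 + (0 + F*(-1)) = -2 + (0 - F) = -2 - F)
1/(86674 + (-71 + (44/n(2) - 27/((U - 5) + 14)))²) = 1/(86674 + (-71 + (44/(-2 - 1*2) - 27/((-24 - 5) + 14)))²) = 1/(86674 + (-71 + (44/(-2 - 2) - 27/(-29 + 14)))²) = 1/(86674 + (-71 + (44/(-4) - 27/(-15)))²) = 1/(86674 + (-71 + (44*(-¼) - 27*(-1/15)))²) = 1/(86674 + (-71 + (-11 + 9/5))²) = 1/(86674 + (-71 - 46/5)²) = 1/(86674 + (-401/5)²) = 1/(86674 + 160801/25) = 1/(2327651/25) = 25/2327651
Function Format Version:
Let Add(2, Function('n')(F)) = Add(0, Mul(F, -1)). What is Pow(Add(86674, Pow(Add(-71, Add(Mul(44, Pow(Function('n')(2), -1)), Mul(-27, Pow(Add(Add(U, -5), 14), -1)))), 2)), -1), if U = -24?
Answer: Rational(25, 2327651) ≈ 1.0740e-5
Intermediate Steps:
Function('n')(F) = Add(-2, Mul(-1, F)) (Function('n')(F) = Add(-2, Add(0, Mul(F, -1))) = Add(-2, Add(0, Mul(-1, F))) = Add(-2, Mul(-1, F)))
Pow(Add(86674, Pow(Add(-71, Add(Mul(44, Pow(Function('n')(2), -1)), Mul(-27, Pow(Add(Add(U, -5), 14), -1)))), 2)), -1) = Pow(Add(86674, Pow(Add(-71, Add(Mul(44, Pow(Add(-2, Mul(-1, 2)), -1)), Mul(-27, Pow(Add(Add(-24, -5), 14), -1)))), 2)), -1) = Pow(Add(86674, Pow(Add(-71, Add(Mul(44, Pow(Add(-2, -2), -1)), Mul(-27, Pow(Add(-29, 14), -1)))), 2)), -1) = Pow(Add(86674, Pow(Add(-71, Add(Mul(44, Pow(-4, -1)), Mul(-27, Pow(-15, -1)))), 2)), -1) = Pow(Add(86674, Pow(Add(-71, Add(Mul(44, Rational(-1, 4)), Mul(-27, Rational(-1, 15)))), 2)), -1) = Pow(Add(86674, Pow(Add(-71, Add(-11, Rational(9, 5))), 2)), -1) = Pow(Add(86674, Pow(Add(-71, Rational(-46, 5)), 2)), -1) = Pow(Add(86674, Pow(Rational(-401, 5), 2)), -1) = Pow(Add(86674, Rational(160801, 25)), -1) = Pow(Rational(2327651, 25), -1) = Rational(25, 2327651)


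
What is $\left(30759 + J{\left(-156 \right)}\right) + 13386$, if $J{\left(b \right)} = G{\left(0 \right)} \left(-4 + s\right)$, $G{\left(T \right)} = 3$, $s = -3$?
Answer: $44124$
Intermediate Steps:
$J{\left(b \right)} = -21$ ($J{\left(b \right)} = 3 \left(-4 - 3\right) = 3 \left(-7\right) = -21$)
$\left(30759 + J{\left(-156 \right)}\right) + 13386 = \left(30759 - 21\right) + 13386 = 30738 + 13386 = 44124$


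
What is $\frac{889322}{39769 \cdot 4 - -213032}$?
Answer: $\frac{444661}{186054} \approx 2.39$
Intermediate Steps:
$\frac{889322}{39769 \cdot 4 - -213032} = \frac{889322}{159076 + 213032} = \frac{889322}{372108} = 889322 \cdot \frac{1}{372108} = \frac{444661}{186054}$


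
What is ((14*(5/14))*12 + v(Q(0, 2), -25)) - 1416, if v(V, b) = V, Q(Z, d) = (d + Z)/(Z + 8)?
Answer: -5423/4 ≈ -1355.8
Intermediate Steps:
Q(Z, d) = (Z + d)/(8 + Z)
((14*(5/14))*12 + v(Q(0, 2), -25)) - 1416 = ((14*(5/14))*12 + (0 + 2)/(8 + 0)) - 1416 = ((14*(5*(1/14)))*12 + 2/8) - 1416 = ((14*(5/14))*12 + (1/8)*2) - 1416 = (5*12 + 1/4) - 1416 = (60 + 1/4) - 1416 = 241/4 - 1416 = -5423/4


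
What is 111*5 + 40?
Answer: 595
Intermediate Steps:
111*5 + 40 = 555 + 40 = 595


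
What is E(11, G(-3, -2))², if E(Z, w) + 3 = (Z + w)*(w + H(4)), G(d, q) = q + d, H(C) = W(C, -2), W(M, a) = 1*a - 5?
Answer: 5625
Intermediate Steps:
W(M, a) = -5 + a (W(M, a) = a - 5 = -5 + a)
H(C) = -7 (H(C) = -5 - 2 = -7)
G(d, q) = d + q
E(Z, w) = -3 + (-7 + w)*(Z + w) (E(Z, w) = -3 + (Z + w)*(w - 7) = -3 + (Z + w)*(-7 + w) = -3 + (-7 + w)*(Z + w))
E(11, G(-3, -2))² = (-3 + (-3 - 2)² - 7*11 - 7*(-3 - 2) + 11*(-3 - 2))² = (-3 + (-5)² - 77 - 7*(-5) + 11*(-5))² = (-3 + 25 - 77 + 35 - 55)² = (-75)² = 5625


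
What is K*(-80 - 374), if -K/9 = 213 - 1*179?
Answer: 138924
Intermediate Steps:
K = -306 (K = -9*(213 - 1*179) = -9*(213 - 179) = -9*34 = -306)
K*(-80 - 374) = -306*(-80 - 374) = -306*(-454) = 138924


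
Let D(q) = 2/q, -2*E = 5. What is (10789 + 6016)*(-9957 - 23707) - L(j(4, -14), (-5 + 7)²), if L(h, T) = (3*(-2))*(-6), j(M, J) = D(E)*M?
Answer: -565723556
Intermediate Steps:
E = -5/2 (E = -½*5 = -5/2 ≈ -2.5000)
j(M, J) = -4*M/5 (j(M, J) = (2/(-5/2))*M = (2*(-⅖))*M = -4*M/5)
L(h, T) = 36 (L(h, T) = -6*(-6) = 36)
(10789 + 6016)*(-9957 - 23707) - L(j(4, -14), (-5 + 7)²) = (10789 + 6016)*(-9957 - 23707) - 1*36 = 16805*(-33664) - 36 = -565723520 - 36 = -565723556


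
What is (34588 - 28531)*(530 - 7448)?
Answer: -41902326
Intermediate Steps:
(34588 - 28531)*(530 - 7448) = 6057*(-6918) = -41902326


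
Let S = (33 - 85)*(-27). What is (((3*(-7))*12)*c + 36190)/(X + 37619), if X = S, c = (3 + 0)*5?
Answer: 32410/39023 ≈ 0.83054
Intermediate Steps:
c = 15 (c = 3*5 = 15)
S = 1404 (S = -52*(-27) = 1404)
X = 1404
(((3*(-7))*12)*c + 36190)/(X + 37619) = (((3*(-7))*12)*15 + 36190)/(1404 + 37619) = (-21*12*15 + 36190)/39023 = (-252*15 + 36190)*(1/39023) = (-3780 + 36190)*(1/39023) = 32410*(1/39023) = 32410/39023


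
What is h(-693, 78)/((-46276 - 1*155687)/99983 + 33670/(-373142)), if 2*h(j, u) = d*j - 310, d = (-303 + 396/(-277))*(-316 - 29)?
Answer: 53727062030703181835/3115351940516 ≈ 1.7246e+7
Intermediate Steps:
d = 29092815/277 (d = (-303 + 396*(-1/277))*(-345) = (-303 - 396/277)*(-345) = -84327/277*(-345) = 29092815/277 ≈ 1.0503e+5)
h(j, u) = -155 + 29092815*j/554 (h(j, u) = (29092815*j/277 - 310)/2 = (-310 + 29092815*j/277)/2 = -155 + 29092815*j/554)
h(-693, 78)/((-46276 - 1*155687)/99983 + 33670/(-373142)) = (-155 + (29092815/554)*(-693))/((-46276 - 1*155687)/99983 + 33670/(-373142)) = (-155 - 20161320795/554)/((-46276 - 155687)*(1/99983) + 33670*(-1/373142)) = -20161406665/(554*(-201963*1/99983 - 2405/26653)) = -20161406665/(554*(-201963/99983 - 2405/26653)) = -20161406665/(554*(-5623378954/2664846899)) = -20161406665/554*(-2664846899/5623378954) = 53727062030703181835/3115351940516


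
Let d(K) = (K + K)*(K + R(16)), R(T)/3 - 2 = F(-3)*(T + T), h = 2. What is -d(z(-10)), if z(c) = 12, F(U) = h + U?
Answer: 1872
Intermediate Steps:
F(U) = 2 + U
R(T) = 6 - 6*T (R(T) = 6 + 3*((2 - 3)*(T + T)) = 6 + 3*(-2*T) = 6 - 6*T)
d(K) = 2*K*(-90 + K) (d(K) = (K + K)*(K + (6 - 6*16)) = (2*K)*(K + (6 - 96)) = (2*K)*(K - 90) = (2*K)*(-90 + K) = 2*K*(-90 + K))
-d(z(-10)) = -2*12*(-90 + 12) = -2*12*(-78) = -1*(-1872) = 1872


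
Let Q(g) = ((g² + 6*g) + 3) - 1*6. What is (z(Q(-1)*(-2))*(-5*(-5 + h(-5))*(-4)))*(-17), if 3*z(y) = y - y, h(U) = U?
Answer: 0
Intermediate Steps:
Q(g) = -3 + g² + 6*g (Q(g) = (3 + g² + 6*g) - 6 = -3 + g² + 6*g)
z(y) = 0 (z(y) = (y - y)/3 = (⅓)*0 = 0)
(z(Q(-1)*(-2))*(-5*(-5 + h(-5))*(-4)))*(-17) = (0*(-5*(-5 - 5)*(-4)))*(-17) = (0*(-(-50)*(-4)))*(-17) = (0*(-5*40))*(-17) = (0*(-200))*(-17) = 0*(-17) = 0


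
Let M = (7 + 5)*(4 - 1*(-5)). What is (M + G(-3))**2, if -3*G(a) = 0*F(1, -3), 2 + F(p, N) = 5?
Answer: 11664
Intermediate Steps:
F(p, N) = 3 (F(p, N) = -2 + 5 = 3)
G(a) = 0 (G(a) = -0*3 = -1/3*0 = 0)
M = 108 (M = 12*(4 + 5) = 12*9 = 108)
(M + G(-3))**2 = (108 + 0)**2 = 108**2 = 11664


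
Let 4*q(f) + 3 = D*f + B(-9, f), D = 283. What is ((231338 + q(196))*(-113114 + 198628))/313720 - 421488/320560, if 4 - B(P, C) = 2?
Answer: 664180886749/9937360 ≈ 66837.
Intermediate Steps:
B(P, C) = 2 (B(P, C) = 4 - 1*2 = 4 - 2 = 2)
q(f) = -1/4 + 283*f/4 (q(f) = -3/4 + (283*f + 2)/4 = -3/4 + (2 + 283*f)/4 = -3/4 + (1/2 + 283*f/4) = -1/4 + 283*f/4)
((231338 + q(196))*(-113114 + 198628))/313720 - 421488/320560 = ((231338 + (-1/4 + (283/4)*196))*(-113114 + 198628))/313720 - 421488/320560 = ((231338 + (-1/4 + 13867))*85514)*(1/313720) - 421488*1/320560 = ((231338 + 55467/4)*85514)*(1/313720) - 26343/20035 = ((980819/4)*85514)*(1/313720) - 26343/20035 = (41936877983/2)*(1/313720) - 26343/20035 = 165758411/2480 - 26343/20035 = 664180886749/9937360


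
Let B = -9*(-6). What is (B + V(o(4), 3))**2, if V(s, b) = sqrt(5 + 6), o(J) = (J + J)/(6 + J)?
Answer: (54 + sqrt(11))**2 ≈ 3285.2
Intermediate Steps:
o(J) = 2*J/(6 + J) (o(J) = (2*J)/(6 + J) = 2*J/(6 + J))
B = 54
V(s, b) = sqrt(11)
(B + V(o(4), 3))**2 = (54 + sqrt(11))**2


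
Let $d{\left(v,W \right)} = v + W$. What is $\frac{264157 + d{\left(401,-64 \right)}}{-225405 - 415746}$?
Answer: $- \frac{264494}{641151} \approx -0.41253$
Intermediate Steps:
$d{\left(v,W \right)} = W + v$
$\frac{264157 + d{\left(401,-64 \right)}}{-225405 - 415746} = \frac{264157 + \left(-64 + 401\right)}{-225405 - 415746} = \frac{264157 + 337}{-641151} = 264494 \left(- \frac{1}{641151}\right) = - \frac{264494}{641151}$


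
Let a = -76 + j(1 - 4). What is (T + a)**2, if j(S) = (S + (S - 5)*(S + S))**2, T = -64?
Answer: 3553225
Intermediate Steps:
j(S) = (S + 2*S*(-5 + S))**2 (j(S) = (S + (-5 + S)*(2*S))**2 = (S + 2*S*(-5 + S))**2)
a = 1949 (a = -76 + (1 - 4)**2*(-9 + 2*(1 - 4))**2 = -76 + (-3)**2*(-9 + 2*(-3))**2 = -76 + 9*(-9 - 6)**2 = -76 + 9*(-15)**2 = -76 + 9*225 = -76 + 2025 = 1949)
(T + a)**2 = (-64 + 1949)**2 = 1885**2 = 3553225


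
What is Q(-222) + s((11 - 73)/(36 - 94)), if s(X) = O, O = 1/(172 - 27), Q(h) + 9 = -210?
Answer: -31754/145 ≈ -218.99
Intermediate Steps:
Q(h) = -219 (Q(h) = -9 - 210 = -219)
O = 1/145 ≈ 0.0068966
s(X) = 1/145
Q(-222) + s((11 - 73)/(36 - 94)) = -219 + 1/145 = -31754/145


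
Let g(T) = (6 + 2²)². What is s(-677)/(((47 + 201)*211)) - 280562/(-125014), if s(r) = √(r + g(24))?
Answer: 140281/62507 + I*√577/52328 ≈ 2.2442 + 0.00045904*I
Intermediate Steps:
g(T) = 100 (g(T) = (6 + 4)² = 10² = 100)
s(r) = √(100 + r) (s(r) = √(r + 100) = √(100 + r))
s(-677)/(((47 + 201)*211)) - 280562/(-125014) = √(100 - 677)/(((47 + 201)*211)) - 280562/(-125014) = √(-577)/((248*211)) - 280562*(-1/125014) = (I*√577)/52328 + 140281/62507 = (I*√577)*(1/52328) + 140281/62507 = I*√577/52328 + 140281/62507 = 140281/62507 + I*√577/52328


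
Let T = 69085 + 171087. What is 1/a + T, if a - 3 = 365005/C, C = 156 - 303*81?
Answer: 70092732781/291844 ≈ 2.4017e+5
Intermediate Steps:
C = -24387 (C = 156 - 24543 = -24387)
a = -291844/24387 (a = 3 + 365005/(-24387) = 3 + 365005*(-1/24387) = 3 - 365005/24387 = -291844/24387 ≈ -11.967)
T = 240172
1/a + T = 1/(-291844/24387) + 240172 = -24387/291844 + 240172 = 70092732781/291844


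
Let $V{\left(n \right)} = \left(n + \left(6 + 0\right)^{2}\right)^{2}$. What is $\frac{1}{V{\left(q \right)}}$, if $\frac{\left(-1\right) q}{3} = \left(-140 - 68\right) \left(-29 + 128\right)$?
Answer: $\frac{1}{3820723344} \approx 2.6173 \cdot 10^{-10}$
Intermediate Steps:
$q = 61776$ ($q = - 3 \left(-140 - 68\right) \left(-29 + 128\right) = - 3 \left(\left(-208\right) 99\right) = \left(-3\right) \left(-20592\right) = 61776$)
$V{\left(n \right)} = \left(36 + n\right)^{2}$ ($V{\left(n \right)} = \left(n + 6^{2}\right)^{2} = \left(n + 36\right)^{2} = \left(36 + n\right)^{2}$)
$\frac{1}{V{\left(q \right)}} = \frac{1}{\left(36 + 61776\right)^{2}} = \frac{1}{61812^{2}} = \frac{1}{3820723344}$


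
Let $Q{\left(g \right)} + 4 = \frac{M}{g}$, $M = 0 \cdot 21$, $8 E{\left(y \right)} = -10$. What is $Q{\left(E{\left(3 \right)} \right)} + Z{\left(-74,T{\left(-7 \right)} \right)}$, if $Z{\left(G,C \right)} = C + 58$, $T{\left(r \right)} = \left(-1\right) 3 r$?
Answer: $75$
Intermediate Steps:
$T{\left(r \right)} = - 3 r$
$E{\left(y \right)} = - \frac{5}{4}$ ($E{\left(y \right)} = \frac{1}{8} \left(-10\right) = - \frac{5}{4}$)
$Z{\left(G,C \right)} = 58 + C$
$M = 0$
$Q{\left(g \right)} = -4$ ($Q{\left(g \right)} = -4 + \frac{0}{g} = -4 + 0 = -4$)
$Q{\left(E{\left(3 \right)} \right)} + Z{\left(-74,T{\left(-7 \right)} \right)} = -4 + \left(58 - -21\right) = -4 + \left(58 + 21\right) = -4 + 79 = 75$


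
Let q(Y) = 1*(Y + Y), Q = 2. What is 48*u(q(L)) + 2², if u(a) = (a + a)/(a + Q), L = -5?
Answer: 124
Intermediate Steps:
q(Y) = 2*Y (q(Y) = 1*(2*Y) = 2*Y)
u(a) = 2*a/(2 + a) (u(a) = (a + a)/(a + 2) = (2*a)/(2 + a) = 2*a/(2 + a))
48*u(q(L)) + 2² = 48*(2*(2*(-5))/(2 + 2*(-5))) + 2² = 48*(2*(-10)/(2 - 10)) + 4 = 48*(2*(-10)/(-8)) + 4 = 48*(2*(-10)*(-⅛)) + 4 = 48*(5/2) + 4 = 120 + 4 = 124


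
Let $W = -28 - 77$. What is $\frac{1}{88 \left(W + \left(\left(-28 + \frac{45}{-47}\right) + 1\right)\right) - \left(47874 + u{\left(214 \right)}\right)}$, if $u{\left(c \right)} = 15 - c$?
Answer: $- \frac{47}{2790637} \approx -1.6842 \cdot 10^{-5}$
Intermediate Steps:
$W = -105$
$\frac{1}{88 \left(W + \left(\left(-28 + \frac{45}{-47}\right) + 1\right)\right) - \left(47874 + u{\left(214 \right)}\right)} = \frac{1}{88 \left(-105 + \left(\left(-28 + \frac{45}{-47}\right) + 1\right)\right) - \left(47889 - 214\right)} = \frac{1}{88 \left(-105 + \left(\left(-28 + 45 \left(- \frac{1}{47}\right)\right) + 1\right)\right) - 47675} = \frac{1}{88 \left(-105 + \left(\left(-28 - \frac{45}{47}\right) + 1\right)\right) - 47675} = \frac{1}{88 \left(-105 + \left(- \frac{1361}{47} + 1\right)\right) + \left(-47874 + 199\right)} = \frac{1}{88 \left(-105 - \frac{1314}{47}\right) - 47675} = \frac{1}{88 \left(- \frac{6249}{47}\right) - 47675} = \frac{1}{- \frac{549912}{47} - 47675} = \frac{1}{- \frac{2790637}{47}} = - \frac{47}{2790637}$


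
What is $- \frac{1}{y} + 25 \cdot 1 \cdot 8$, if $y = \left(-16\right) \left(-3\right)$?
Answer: $\frac{9599}{48} \approx 199.98$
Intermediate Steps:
$y = 48$
$- \frac{1}{y} + 25 \cdot 1 \cdot 8 = - \frac{1}{48} + 25 \cdot 1 \cdot 8 = \left(-1\right) \frac{1}{48} + 25 \cdot 8 = - \frac{1}{48} + 200 = \frac{9599}{48}$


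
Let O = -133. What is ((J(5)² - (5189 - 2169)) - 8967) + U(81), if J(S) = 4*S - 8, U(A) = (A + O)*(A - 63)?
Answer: -12779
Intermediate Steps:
U(A) = (-133 + A)*(-63 + A) (U(A) = (A - 133)*(A - 63) = (-133 + A)*(-63 + A))
J(S) = -8 + 4*S
((J(5)² - (5189 - 2169)) - 8967) + U(81) = (((-8 + 4*5)² - (5189 - 2169)) - 8967) + (8379 + 81² - 196*81) = (((-8 + 20)² - 1*3020) - 8967) + (8379 + 6561 - 15876) = ((12² - 3020) - 8967) - 936 = ((144 - 3020) - 8967) - 936 = (-2876 - 8967) - 936 = -11843 - 936 = -12779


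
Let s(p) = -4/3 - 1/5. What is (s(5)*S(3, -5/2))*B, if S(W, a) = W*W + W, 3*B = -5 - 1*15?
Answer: 368/3 ≈ 122.67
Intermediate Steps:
s(p) = -23/15 (s(p) = -4*⅓ - 1*⅕ = -4/3 - ⅕ = -23/15)
B = -20/3 (B = (-5 - 1*15)/3 = (-5 - 15)/3 = (⅓)*(-20) = -20/3 ≈ -6.6667)
S(W, a) = W + W² (S(W, a) = W² + W = W + W²)
(s(5)*S(3, -5/2))*B = -23*(1 + 3)/5*(-20/3) = -23*4/5*(-20/3) = -23/15*12*(-20/3) = -92/5*(-20/3) = 368/3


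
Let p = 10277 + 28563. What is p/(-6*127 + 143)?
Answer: -38840/619 ≈ -62.746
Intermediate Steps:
p = 38840
p/(-6*127 + 143) = 38840/(-6*127 + 143) = 38840/(-762 + 143) = 38840/(-619) = 38840*(-1/619) = -38840/619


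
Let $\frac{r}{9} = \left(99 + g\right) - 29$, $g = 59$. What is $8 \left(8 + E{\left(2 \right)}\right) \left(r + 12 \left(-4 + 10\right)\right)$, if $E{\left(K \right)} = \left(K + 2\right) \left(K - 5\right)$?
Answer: $-39456$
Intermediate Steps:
$E{\left(K \right)} = \left(-5 + K\right) \left(2 + K\right)$ ($E{\left(K \right)} = \left(2 + K\right) \left(-5 + K\right) = \left(-5 + K\right) \left(2 + K\right)$)
$r = 1161$ ($r = 9 \left(\left(99 + 59\right) - 29\right) = 9 \left(158 - 29\right) = 9 \cdot 129 = 1161$)
$8 \left(8 + E{\left(2 \right)}\right) \left(r + 12 \left(-4 + 10\right)\right) = 8 \left(8 - \left(16 - 4\right)\right) \left(1161 + 12 \left(-4 + 10\right)\right) = 8 \left(8 - 12\right) \left(1161 + 12 \cdot 6\right) = 8 \left(8 - 12\right) \left(1161 + 72\right) = 8 \left(-4\right) 1233 = \left(-32\right) 1233 = -39456$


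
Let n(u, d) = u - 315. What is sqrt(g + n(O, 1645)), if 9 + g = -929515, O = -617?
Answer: 6*I*sqrt(25846) ≈ 964.6*I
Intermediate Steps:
g = -929524 (g = -9 - 929515 = -929524)
n(u, d) = -315 + u
sqrt(g + n(O, 1645)) = sqrt(-929524 + (-315 - 617)) = sqrt(-929524 - 932) = sqrt(-930456) = 6*I*sqrt(25846)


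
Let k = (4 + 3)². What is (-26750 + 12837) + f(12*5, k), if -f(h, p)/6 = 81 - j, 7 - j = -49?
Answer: -14063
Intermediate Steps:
j = 56 (j = 7 - 1*(-49) = 7 + 49 = 56)
k = 49 (k = 7² = 49)
f(h, p) = -150 (f(h, p) = -6*(81 - 1*56) = -6*(81 - 56) = -6*25 = -150)
(-26750 + 12837) + f(12*5, k) = (-26750 + 12837) - 150 = -13913 - 150 = -14063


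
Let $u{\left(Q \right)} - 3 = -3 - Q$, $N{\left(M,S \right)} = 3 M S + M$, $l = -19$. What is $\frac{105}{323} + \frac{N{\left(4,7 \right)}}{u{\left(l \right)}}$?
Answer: $\frac{1601}{323} \approx 4.9567$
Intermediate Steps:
$N{\left(M,S \right)} = M + 3 M S$ ($N{\left(M,S \right)} = 3 M S + M = M + 3 M S$)
$u{\left(Q \right)} = - Q$ ($u{\left(Q \right)} = 3 - \left(3 + Q\right) = - Q$)
$\frac{105}{323} + \frac{N{\left(4,7 \right)}}{u{\left(l \right)}} = \frac{105}{323} + \frac{4 \left(1 + 3 \cdot 7\right)}{\left(-1\right) \left(-19\right)} = 105 \cdot \frac{1}{323} + \frac{4 \left(1 + 21\right)}{19} = \frac{105}{323} + 4 \cdot 22 \cdot \frac{1}{19} = \frac{105}{323} + 88 \cdot \frac{1}{19} = \frac{105}{323} + \frac{88}{19} = \frac{1601}{323}$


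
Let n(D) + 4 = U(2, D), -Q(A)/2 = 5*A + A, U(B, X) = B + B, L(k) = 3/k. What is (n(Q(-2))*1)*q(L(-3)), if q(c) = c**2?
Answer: 0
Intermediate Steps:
U(B, X) = 2*B
Q(A) = -12*A (Q(A) = -2*(5*A + A) = -12*A)
n(D) = 0 (n(D) = -4 + 2*2 = -4 + 4 = 0)
(n(Q(-2))*1)*q(L(-3)) = (0*1)*(3/(-3))**2 = 0*(3*(-1/3))**2 = 0*(-1)**2 = 0*1 = 0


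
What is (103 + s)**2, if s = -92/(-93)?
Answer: 93528241/8649 ≈ 10814.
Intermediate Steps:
s = 92/93 (s = -92*(-1/93) = 92/93 ≈ 0.98925)
(103 + s)**2 = (103 + 92/93)**2 = (9671/93)**2 = 93528241/8649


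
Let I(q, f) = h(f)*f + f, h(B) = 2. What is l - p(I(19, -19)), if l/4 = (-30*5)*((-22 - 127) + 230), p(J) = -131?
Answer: -48469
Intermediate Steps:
I(q, f) = 3*f (I(q, f) = 2*f + f = 3*f)
l = -48600 (l = 4*((-30*5)*((-22 - 127) + 230)) = 4*(-150*(-149 + 230)) = 4*(-150*81) = 4*(-12150) = -48600)
l - p(I(19, -19)) = -48600 - 1*(-131) = -48600 + 131 = -48469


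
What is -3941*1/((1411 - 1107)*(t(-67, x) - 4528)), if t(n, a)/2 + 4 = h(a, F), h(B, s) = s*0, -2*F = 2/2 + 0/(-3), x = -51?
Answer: 563/196992 ≈ 0.0028580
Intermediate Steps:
F = -1/2 (F = -(2/2 + 0/(-3))/2 = -(2*(1/2) + 0*(-1/3))/2 = -(1 + 0)/2 = -1/2*1 = -1/2 ≈ -0.50000)
h(B, s) = 0
t(n, a) = -8 (t(n, a) = -8 + 2*0 = -8 + 0 = -8)
-3941*1/((1411 - 1107)*(t(-67, x) - 4528)) = -3941*1/((-8 - 4528)*(1411 - 1107)) = -3941/(304*(-4536)) = -3941/(-1378944) = -3941*(-1/1378944) = 563/196992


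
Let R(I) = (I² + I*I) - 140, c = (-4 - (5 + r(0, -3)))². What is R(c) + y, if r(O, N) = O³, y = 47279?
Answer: 60261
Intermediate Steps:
c = 81 (c = (-4 - (5 + 0³))² = (-4 - (5 + 0))² = (-4 - 1*5)² = (-4 - 5)² = (-9)² = 81)
R(I) = -140 + 2*I² (R(I) = (I² + I²) - 140 = 2*I² - 140 = -140 + 2*I²)
R(c) + y = (-140 + 2*81²) + 47279 = (-140 + 2*6561) + 47279 = (-140 + 13122) + 47279 = 12982 + 47279 = 60261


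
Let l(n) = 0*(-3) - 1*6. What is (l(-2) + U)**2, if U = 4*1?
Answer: 4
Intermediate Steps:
l(n) = -6 (l(n) = 0 - 6 = -6)
U = 4
(l(-2) + U)**2 = (-6 + 4)**2 = (-2)**2 = 4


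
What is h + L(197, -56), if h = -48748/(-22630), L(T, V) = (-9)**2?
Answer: 940889/11315 ≈ 83.154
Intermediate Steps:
L(T, V) = 81
h = 24374/11315 (h = -48748*(-1/22630) = 24374/11315 ≈ 2.1541)
h + L(197, -56) = 24374/11315 + 81 = 940889/11315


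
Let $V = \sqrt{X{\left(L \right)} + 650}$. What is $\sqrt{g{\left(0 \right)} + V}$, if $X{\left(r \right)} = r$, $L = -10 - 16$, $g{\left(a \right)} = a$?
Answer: $2 \sqrt[4]{39} \approx 4.998$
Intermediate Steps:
$L = -26$ ($L = -10 - 16 = -26$)
$V = 4 \sqrt{39}$ ($V = \sqrt{-26 + 650} = \sqrt{624} = 4 \sqrt{39} \approx 24.98$)
$\sqrt{g{\left(0 \right)} + V} = \sqrt{0 + 4 \sqrt{39}} = \sqrt{4 \sqrt{39}} = 2 \sqrt[4]{39}$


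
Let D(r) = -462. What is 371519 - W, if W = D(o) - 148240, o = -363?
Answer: 520221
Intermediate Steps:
W = -148702 (W = -462 - 148240 = -148702)
371519 - W = 371519 - 1*(-148702) = 371519 + 148702 = 520221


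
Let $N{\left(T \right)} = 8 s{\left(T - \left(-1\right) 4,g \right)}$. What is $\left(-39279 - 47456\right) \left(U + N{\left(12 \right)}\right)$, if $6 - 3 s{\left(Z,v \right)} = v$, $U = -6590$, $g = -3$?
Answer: $569502010$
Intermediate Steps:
$s{\left(Z,v \right)} = 2 - \frac{v}{3}$
$N{\left(T \right)} = 24$ ($N{\left(T \right)} = 8 \left(2 - -1\right) = 8 \left(2 + 1\right) = 8 \cdot 3 = 24$)
$\left(-39279 - 47456\right) \left(U + N{\left(12 \right)}\right) = \left(-39279 - 47456\right) \left(-6590 + 24\right) = \left(-86735\right) \left(-6566\right) = 569502010$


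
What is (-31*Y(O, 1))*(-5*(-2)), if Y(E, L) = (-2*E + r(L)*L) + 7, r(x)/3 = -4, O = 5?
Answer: 4650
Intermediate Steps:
r(x) = -12 (r(x) = 3*(-4) = -12)
Y(E, L) = 7 - 12*L - 2*E (Y(E, L) = (-2*E - 12*L) + 7 = (-12*L - 2*E) + 7 = 7 - 12*L - 2*E)
(-31*Y(O, 1))*(-5*(-2)) = (-31*(7 - 12*1 - 2*5))*(-5*(-2)) = -31*(7 - 12 - 10)*10 = -31*(-15)*10 = 465*10 = 4650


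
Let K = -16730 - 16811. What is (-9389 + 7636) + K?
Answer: -35294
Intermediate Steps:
K = -33541
(-9389 + 7636) + K = (-9389 + 7636) - 33541 = -1753 - 33541 = -35294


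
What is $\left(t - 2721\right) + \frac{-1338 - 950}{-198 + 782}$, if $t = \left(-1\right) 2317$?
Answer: $- \frac{368060}{73} \approx -5041.9$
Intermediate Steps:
$t = -2317$
$\left(t - 2721\right) + \frac{-1338 - 950}{-198 + 782} = \left(-2317 - 2721\right) + \frac{-1338 - 950}{-198 + 782} = -5038 - \frac{2288}{584} = -5038 - \frac{286}{73} = - \frac{368060}{73}$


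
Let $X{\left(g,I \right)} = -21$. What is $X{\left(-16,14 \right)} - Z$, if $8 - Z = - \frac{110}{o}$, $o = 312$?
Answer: $- \frac{4579}{156} \approx -29.353$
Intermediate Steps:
$Z = \frac{1303}{156}$ ($Z = 8 - - \frac{110}{312} = 8 - \left(-110\right) \frac{1}{312} = 8 - - \frac{55}{156} = 8 + \frac{55}{156} = \frac{1303}{156} \approx 8.3526$)
$X{\left(-16,14 \right)} - Z = -21 - \frac{1303}{156} = - \frac{4579}{156}$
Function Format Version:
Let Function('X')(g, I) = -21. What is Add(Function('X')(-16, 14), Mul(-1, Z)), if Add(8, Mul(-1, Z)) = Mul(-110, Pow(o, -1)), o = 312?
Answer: Rational(-4579, 156) ≈ -29.353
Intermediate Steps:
Z = Rational(1303, 156) (Z = Add(8, Mul(-1, Mul(-110, Pow(312, -1)))) = Add(8, Mul(-1, Mul(-110, Rational(1, 312)))) = Add(8, Mul(-1, Rational(-55, 156))) = Add(8, Rational(55, 156)) = Rational(1303, 156) ≈ 8.3526)
Add(Function('X')(-16, 14), Mul(-1, Z)) = Add(-21, Mul(-1, Rational(1303, 156))) = Add(-21, Rational(-1303, 156)) = Rational(-4579, 156)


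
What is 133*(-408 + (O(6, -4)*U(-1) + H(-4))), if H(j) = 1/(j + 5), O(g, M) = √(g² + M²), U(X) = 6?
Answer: -54131 + 1596*√13 ≈ -48377.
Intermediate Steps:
O(g, M) = √(M² + g²)
H(j) = 1/(5 + j)
133*(-408 + (O(6, -4)*U(-1) + H(-4))) = 133*(-408 + (√((-4)² + 6²)*6 + 1/(5 - 4))) = 133*(-408 + (√(16 + 36)*6 + 1/1)) = 133*(-408 + (√52*6 + 1)) = 133*(-408 + ((2*√13)*6 + 1)) = 133*(-408 + (12*√13 + 1)) = 133*(-408 + (1 + 12*√13)) = 133*(-407 + 12*√13) = -54131 + 1596*√13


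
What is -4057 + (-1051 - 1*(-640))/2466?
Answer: -24343/6 ≈ -4057.2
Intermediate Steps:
-4057 + (-1051 - 1*(-640))/2466 = -4057 + (-1051 + 640)*(1/2466) = -4057 - 411*1/2466 = -4057 - ⅙ = -24343/6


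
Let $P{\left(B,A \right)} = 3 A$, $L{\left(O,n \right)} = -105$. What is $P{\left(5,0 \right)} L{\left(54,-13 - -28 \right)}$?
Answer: $0$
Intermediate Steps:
$P{\left(5,0 \right)} L{\left(54,-13 - -28 \right)} = 3 \cdot 0 \left(-105\right) = 0 \left(-105\right) = 0$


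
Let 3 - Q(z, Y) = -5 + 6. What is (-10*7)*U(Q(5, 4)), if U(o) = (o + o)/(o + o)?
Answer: -70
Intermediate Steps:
Q(z, Y) = 2 (Q(z, Y) = 3 - (-5 + 6) = 3 - 1*1 = 3 - 1 = 2)
U(o) = 1 (U(o) = (2*o)/((2*o)) = (2*o)*(1/(2*o)) = 1)
(-10*7)*U(Q(5, 4)) = -10*7*1 = -70*1 = -70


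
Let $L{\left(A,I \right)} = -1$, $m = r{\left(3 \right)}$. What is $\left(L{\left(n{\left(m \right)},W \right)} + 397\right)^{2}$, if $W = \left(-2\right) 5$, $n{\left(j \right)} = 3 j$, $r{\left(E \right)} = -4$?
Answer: $156816$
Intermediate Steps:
$m = -4$
$W = -10$
$\left(L{\left(n{\left(m \right)},W \right)} + 397\right)^{2} = \left(-1 + 397\right)^{2} = 396^{2} = 156816$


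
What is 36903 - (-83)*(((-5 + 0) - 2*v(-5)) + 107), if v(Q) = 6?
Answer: 44373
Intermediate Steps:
36903 - (-83)*(((-5 + 0) - 2*v(-5)) + 107) = 36903 - (-83)*(((-5 + 0) - 2*6) + 107) = 36903 - (-83)*((-5 - 12) + 107) = 36903 - (-83)*(-17 + 107) = 36903 - (-83)*90 = 36903 - 1*(-7470) = 36903 + 7470 = 44373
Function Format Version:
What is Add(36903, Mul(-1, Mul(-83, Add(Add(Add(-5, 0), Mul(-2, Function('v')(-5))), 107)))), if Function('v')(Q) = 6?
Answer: 44373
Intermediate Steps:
Add(36903, Mul(-1, Mul(-83, Add(Add(Add(-5, 0), Mul(-2, Function('v')(-5))), 107)))) = Add(36903, Mul(-1, Mul(-83, Add(Add(Add(-5, 0), Mul(-2, 6)), 107)))) = Add(36903, Mul(-1, Mul(-83, Add(Add(-5, -12), 107)))) = Add(36903, Mul(-1, Mul(-83, Add(-17, 107)))) = Add(36903, Mul(-1, Mul(-83, 90))) = Add(36903, Mul(-1, -7470)) = Add(36903, 7470) = 44373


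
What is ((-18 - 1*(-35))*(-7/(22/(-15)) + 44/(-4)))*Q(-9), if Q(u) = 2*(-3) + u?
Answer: 34935/22 ≈ 1588.0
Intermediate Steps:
Q(u) = -6 + u
((-18 - 1*(-35))*(-7/(22/(-15)) + 44/(-4)))*Q(-9) = ((-18 - 1*(-35))*(-7/(22/(-15)) + 44/(-4)))*(-6 - 9) = ((-18 + 35)*(-7/(22*(-1/15)) + 44*(-¼)))*(-15) = (17*(-7/(-22/15) - 11))*(-15) = (17*(-7*(-15/22) - 11))*(-15) = (17*(105/22 - 11))*(-15) = (17*(-137/22))*(-15) = -2329/22*(-15) = 34935/22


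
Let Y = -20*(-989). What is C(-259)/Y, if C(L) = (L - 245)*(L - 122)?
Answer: 48006/4945 ≈ 9.7080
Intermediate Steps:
C(L) = (-245 + L)*(-122 + L)
Y = 19780
C(-259)/Y = (29890 + (-259)² - 367*(-259))/19780 = (29890 + 67081 + 95053)*(1/19780) = 192024*(1/19780) = 48006/4945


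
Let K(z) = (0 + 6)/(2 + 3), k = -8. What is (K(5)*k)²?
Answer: 2304/25 ≈ 92.160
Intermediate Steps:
K(z) = 6/5
(K(5)*k)² = ((6/5)*(-8))² = (-48/5)² = 2304/25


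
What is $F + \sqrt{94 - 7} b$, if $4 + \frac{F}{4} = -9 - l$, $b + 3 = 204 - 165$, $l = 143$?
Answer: $-624 + 36 \sqrt{87} \approx -288.21$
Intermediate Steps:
$b = 36$ ($b = -3 + \left(204 - 165\right) = -3 + 39 = 36$)
$F = -624$ ($F = -16 + 4 \left(-9 - 143\right) = -16 + 4 \left(-152\right) = -16 - 608 = -624$)
$F + \sqrt{94 - 7} b = -624 + \sqrt{94 - 7} \cdot 36 = -624 + \sqrt{87} \cdot 36 = -624 + 36 \sqrt{87}$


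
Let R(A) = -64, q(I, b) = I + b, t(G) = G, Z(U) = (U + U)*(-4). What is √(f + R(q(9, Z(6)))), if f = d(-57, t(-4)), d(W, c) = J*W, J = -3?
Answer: √107 ≈ 10.344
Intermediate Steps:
Z(U) = -8*U (Z(U) = (2*U)*(-4) = -8*U)
d(W, c) = -3*W
f = 171 (f = -3*(-57) = 171)
√(f + R(q(9, Z(6)))) = √(171 - 64) = √107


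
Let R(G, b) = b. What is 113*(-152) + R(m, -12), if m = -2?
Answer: -17188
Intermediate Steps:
113*(-152) + R(m, -12) = 113*(-152) - 12 = -17176 - 12 = -17188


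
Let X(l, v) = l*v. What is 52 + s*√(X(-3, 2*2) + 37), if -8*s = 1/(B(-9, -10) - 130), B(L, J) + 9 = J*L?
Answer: 20389/392 ≈ 52.013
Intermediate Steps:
B(L, J) = -9 + J*L
s = 1/392 (s = -1/(8*((-9 - 10*(-9)) - 130)) = -1/(8*((-9 + 90) - 130)) = -1/(8*(81 - 130)) = -⅛/(-49) = -⅛*(-1/49) = 1/392 ≈ 0.0025510)
52 + s*√(X(-3, 2*2) + 37) = 52 + √(-6*2 + 37)/392 = 52 + √(-3*4 + 37)/392 = 52 + √(-12 + 37)/392 = 52 + √25/392 = 52 + (1/392)*5 = 52 + 5/392 = 20389/392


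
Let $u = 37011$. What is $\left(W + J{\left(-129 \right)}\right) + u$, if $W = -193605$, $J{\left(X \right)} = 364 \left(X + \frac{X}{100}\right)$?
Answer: $- \frac{5100489}{25} \approx -2.0402 \cdot 10^{5}$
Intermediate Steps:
$J{\left(X \right)} = \frac{9191 X}{25}$ ($J{\left(X \right)} = 364 \left(X + X \frac{1}{100}\right) = 364 \left(X + \frac{X}{100}\right) = 364 \frac{101 X}{100} = \frac{9191 X}{25}$)
$\left(W + J{\left(-129 \right)}\right) + u = \left(-193605 + \frac{9191}{25} \left(-129\right)\right) + 37011 = \left(-193605 - \frac{1185639}{25}\right) + 37011 = - \frac{6025764}{25} + 37011 = - \frac{5100489}{25}$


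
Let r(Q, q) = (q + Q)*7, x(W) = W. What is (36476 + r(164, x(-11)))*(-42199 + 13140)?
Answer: -1091078273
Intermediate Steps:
r(Q, q) = 7*Q + 7*q (r(Q, q) = (Q + q)*7 = 7*Q + 7*q)
(36476 + r(164, x(-11)))*(-42199 + 13140) = (36476 + (7*164 + 7*(-11)))*(-42199 + 13140) = (36476 + (1148 - 77))*(-29059) = (36476 + 1071)*(-29059) = 37547*(-29059) = -1091078273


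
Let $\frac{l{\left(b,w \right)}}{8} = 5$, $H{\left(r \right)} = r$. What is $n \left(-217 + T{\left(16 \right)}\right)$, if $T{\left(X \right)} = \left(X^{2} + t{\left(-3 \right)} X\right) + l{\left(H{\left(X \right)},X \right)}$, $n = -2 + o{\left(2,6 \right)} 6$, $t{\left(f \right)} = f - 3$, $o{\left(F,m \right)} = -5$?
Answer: $544$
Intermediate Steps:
$l{\left(b,w \right)} = 40$ ($l{\left(b,w \right)} = 8 \cdot 5 = 40$)
$t{\left(f \right)} = -3 + f$ ($t{\left(f \right)} = f - 3 = -3 + f$)
$n = -32$ ($n = -2 - 30 = -32$)
$T{\left(X \right)} = 40 + X^{2} - 6 X$ ($T{\left(X \right)} = \left(X^{2} + \left(-3 - 3\right) X\right) + 40 = \left(X^{2} - 6 X\right) + 40 = 40 + X^{2} - 6 X$)
$n \left(-217 + T{\left(16 \right)}\right) = - 32 \left(-217 + \left(40 + 16^{2} - 96\right)\right) = - 32 \left(-217 + \left(40 + 256 - 96\right)\right) = - 32 \left(-217 + 200\right) = \left(-32\right) \left(-17\right) = 544$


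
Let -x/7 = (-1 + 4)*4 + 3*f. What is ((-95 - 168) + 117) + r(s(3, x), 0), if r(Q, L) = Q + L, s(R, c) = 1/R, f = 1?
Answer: -437/3 ≈ -145.67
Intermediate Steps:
x = -105 (x = -7*((-1 + 4)*4 + 3*1) = -7*(3*4 + 3) = -7*(12 + 3) = -7*15 = -105)
r(Q, L) = L + Q
((-95 - 168) + 117) + r(s(3, x), 0) = ((-95 - 168) + 117) + (0 + 1/3) = (-263 + 117) + (0 + ⅓) = -146 + ⅓ = -437/3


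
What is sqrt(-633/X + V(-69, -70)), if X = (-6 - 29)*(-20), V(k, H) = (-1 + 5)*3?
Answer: 3*sqrt(6041)/70 ≈ 3.3310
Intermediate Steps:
V(k, H) = 12 (V(k, H) = 4*3 = 12)
X = 700 (X = -35*(-20) = 700)
sqrt(-633/X + V(-69, -70)) = sqrt(-633/700 + 12) = sqrt(7767/700) = 3*sqrt(6041)/70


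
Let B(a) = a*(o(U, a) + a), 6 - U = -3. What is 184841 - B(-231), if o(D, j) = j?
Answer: 78119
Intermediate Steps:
U = 9 (U = 6 - 1*(-3) = 6 + 3 = 9)
B(a) = 2*a² (B(a) = a*(a + a) = a*(2*a) = 2*a²)
184841 - B(-231) = 184841 - 2*(-231)² = 184841 - 2*53361 = 184841 - 1*106722 = 184841 - 106722 = 78119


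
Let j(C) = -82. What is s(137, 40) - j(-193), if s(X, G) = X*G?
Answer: 5562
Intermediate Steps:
s(X, G) = G*X
s(137, 40) - j(-193) = 40*137 - 1*(-82) = 5480 + 82 = 5562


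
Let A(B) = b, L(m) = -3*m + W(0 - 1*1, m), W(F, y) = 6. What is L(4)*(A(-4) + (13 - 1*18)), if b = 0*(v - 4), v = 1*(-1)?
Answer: 30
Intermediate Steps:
v = -1
L(m) = 6 - 3*m (L(m) = -3*m + 6 = 6 - 3*m)
b = 0 (b = 0*(-1 - 4) = 0*(-5) = 0)
A(B) = 0
L(4)*(A(-4) + (13 - 1*18)) = (6 - 3*4)*(0 + (13 - 1*18)) = (6 - 12)*(0 + (13 - 18)) = -6*(0 - 5) = -6*(-5) = 30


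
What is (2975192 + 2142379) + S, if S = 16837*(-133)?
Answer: 2878250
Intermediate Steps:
S = -2239321
(2975192 + 2142379) + S = (2975192 + 2142379) - 2239321 = 5117571 - 2239321 = 2878250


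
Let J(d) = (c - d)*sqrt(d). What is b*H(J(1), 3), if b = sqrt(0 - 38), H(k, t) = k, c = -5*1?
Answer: -6*I*sqrt(38) ≈ -36.987*I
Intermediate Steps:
c = -5
J(d) = sqrt(d)*(-5 - d) (J(d) = (-5 - d)*sqrt(d) = sqrt(d)*(-5 - d))
b = I*sqrt(38) (b = sqrt(-38) = I*sqrt(38) ≈ 6.1644*I)
b*H(J(1), 3) = (I*sqrt(38))*(sqrt(1)*(-5 - 1*1)) = (I*sqrt(38))*(1*(-5 - 1)) = (I*sqrt(38))*(1*(-6)) = (I*sqrt(38))*(-6) = -6*I*sqrt(38)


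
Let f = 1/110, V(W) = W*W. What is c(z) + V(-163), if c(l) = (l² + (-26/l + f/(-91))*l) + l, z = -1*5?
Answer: 53179127/2002 ≈ 26563.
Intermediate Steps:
V(W) = W²
f = 1/110 ≈ 0.0090909
z = -5
c(l) = l + l² + l*(-1/10010 - 26/l) (c(l) = (l² + (-26/l + (1/110)/(-91))*l) + l = (l² + (-26/l + (1/110)*(-1/91))*l) + l = (l² + (-26/l - 1/10010)*l) + l = (l² + (-1/10010 - 26/l)*l) + l = (l² + l*(-1/10010 - 26/l)) + l = l + l² + l*(-1/10010 - 26/l))
c(z) + V(-163) = (-26 + (-5)² + (10009/10010)*(-5)) + (-163)² = (-26 + 25 - 10009/2002) + 26569 = -12011/2002 + 26569 = 53179127/2002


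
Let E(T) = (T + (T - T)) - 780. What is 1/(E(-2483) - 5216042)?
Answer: -1/5219305 ≈ -1.9160e-7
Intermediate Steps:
E(T) = -780 + T (E(T) = (T + 0) - 780 = T - 780 = -780 + T)
1/(E(-2483) - 5216042) = 1/((-780 - 2483) - 5216042) = 1/(-3263 - 5216042) = 1/(-5219305) = -1/5219305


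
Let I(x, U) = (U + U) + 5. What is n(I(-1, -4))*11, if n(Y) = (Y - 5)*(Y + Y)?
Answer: 528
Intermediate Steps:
I(x, U) = 5 + 2*U (I(x, U) = 2*U + 5 = 5 + 2*U)
n(Y) = 2*Y*(-5 + Y) (n(Y) = (-5 + Y)*(2*Y) = 2*Y*(-5 + Y))
n(I(-1, -4))*11 = (2*(5 + 2*(-4))*(-5 + (5 + 2*(-4))))*11 = (2*(5 - 8)*(-5 + (5 - 8)))*11 = (2*(-3)*(-5 - 3))*11 = (2*(-3)*(-8))*11 = 48*11 = 528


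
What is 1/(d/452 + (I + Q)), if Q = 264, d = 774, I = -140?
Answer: 226/28411 ≈ 0.0079547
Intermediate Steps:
1/(d/452 + (I + Q)) = 1/(774/452 + (-140 + 264)) = 1/(774*(1/452) + 124) = 1/(387/226 + 124) = 1/(28411/226) = 226/28411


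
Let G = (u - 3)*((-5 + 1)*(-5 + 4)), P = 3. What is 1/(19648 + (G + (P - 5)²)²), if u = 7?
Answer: 1/20048 ≈ 4.9880e-5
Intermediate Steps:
G = 16 (G = (7 - 3)*((-5 + 1)*(-5 + 4)) = 4*(-4*(-1)) = 4*4 = 16)
1/(19648 + (G + (P - 5)²)²) = 1/(19648 + (16 + (3 - 5)²)²) = 1/(19648 + (16 + (-2)²)²) = 1/(19648 + (16 + 4)²) = 1/(19648 + 20²) = 1/(19648 + 400) = 1/20048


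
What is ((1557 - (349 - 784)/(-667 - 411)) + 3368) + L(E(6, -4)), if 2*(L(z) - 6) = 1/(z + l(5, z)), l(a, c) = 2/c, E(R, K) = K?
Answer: 47835569/9702 ≈ 4930.5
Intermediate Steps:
L(z) = 6 + 1/(2*(z + 2/z))
((1557 - (349 - 784)/(-667 - 411)) + 3368) + L(E(6, -4)) = ((1557 - (349 - 784)/(-667 - 411)) + 3368) + (24 - 4*(1 + 12*(-4)))/(2*(2 + (-4)²)) = ((1557 - (-435)/(-1078)) + 3368) + (24 - 4*(1 - 48))/(2*(2 + 16)) = ((1557 - (-435)*(-1)/1078) + 3368) + (½)*(24 - 4*(-47))/18 = ((1557 - 1*435/1078) + 3368) + (½)*(1/18)*(24 + 188) = ((1557 - 435/1078) + 3368) + (½)*(1/18)*212 = (1678011/1078 + 3368) + 53/9 = 5308715/1078 + 53/9 = 47835569/9702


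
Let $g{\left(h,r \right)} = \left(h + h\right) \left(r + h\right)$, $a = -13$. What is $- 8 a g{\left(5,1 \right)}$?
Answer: $6240$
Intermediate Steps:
$g{\left(h,r \right)} = 2 h \left(h + r\right)$
$- 8 a g{\left(5,1 \right)} = \left(-8\right) \left(-13\right) 2 \cdot 5 \left(5 + 1\right) = 104 \cdot 2 \cdot 5 \cdot 6 = 104 \cdot 60 = 6240$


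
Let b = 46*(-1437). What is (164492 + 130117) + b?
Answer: 228507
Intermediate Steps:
b = -66102
(164492 + 130117) + b = (164492 + 130117) - 66102 = 294609 - 66102 = 228507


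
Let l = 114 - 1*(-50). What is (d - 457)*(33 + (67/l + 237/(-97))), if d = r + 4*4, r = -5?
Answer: -109848685/7954 ≈ -13811.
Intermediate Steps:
d = 11 (d = -5 + 4*4 = -5 + 16 = 11)
l = 164 (l = 114 + 50 = 164)
(d - 457)*(33 + (67/l + 237/(-97))) = (11 - 457)*(33 + (67/164 + 237/(-97))) = -446*(33 + (67*(1/164) + 237*(-1/97))) = -446*(33 + (67/164 - 237/97)) = -446*(33 - 32369/15908) = -446*492595/15908 = -109848685/7954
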